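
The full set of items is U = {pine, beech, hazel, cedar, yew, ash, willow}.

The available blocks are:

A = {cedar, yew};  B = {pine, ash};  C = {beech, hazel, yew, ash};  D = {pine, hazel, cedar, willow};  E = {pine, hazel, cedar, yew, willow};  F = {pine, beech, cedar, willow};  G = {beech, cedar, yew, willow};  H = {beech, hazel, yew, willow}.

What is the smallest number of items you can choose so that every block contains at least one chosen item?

The 2 items {pine, yew} hit every block.
The blocks B, H are pairwise disjoint, so any hitting set needs a separate item for each — at least 2. Hence 2 is optimal.

2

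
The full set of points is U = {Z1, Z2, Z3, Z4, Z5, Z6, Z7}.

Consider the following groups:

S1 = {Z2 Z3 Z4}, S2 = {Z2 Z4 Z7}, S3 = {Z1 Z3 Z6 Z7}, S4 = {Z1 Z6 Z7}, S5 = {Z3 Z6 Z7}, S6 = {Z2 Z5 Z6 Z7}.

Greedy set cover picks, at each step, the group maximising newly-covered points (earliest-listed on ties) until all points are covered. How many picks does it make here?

Greedy: pick S3 (covers 4 new) → pick S1 (covers 2 new) → pick S6 (covers 1 new). Total picks: 3.

3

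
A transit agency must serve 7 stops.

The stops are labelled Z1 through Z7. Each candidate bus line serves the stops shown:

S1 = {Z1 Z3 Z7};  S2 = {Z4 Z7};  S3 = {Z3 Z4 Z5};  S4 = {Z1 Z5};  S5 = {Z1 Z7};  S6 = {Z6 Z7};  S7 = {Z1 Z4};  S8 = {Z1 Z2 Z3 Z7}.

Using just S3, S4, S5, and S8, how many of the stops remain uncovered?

Union of S3, S4, S5, S8 = {Z1, Z2, Z3, Z4, Z5, Z7}.
Not covered: Z6 — 1 stop.

1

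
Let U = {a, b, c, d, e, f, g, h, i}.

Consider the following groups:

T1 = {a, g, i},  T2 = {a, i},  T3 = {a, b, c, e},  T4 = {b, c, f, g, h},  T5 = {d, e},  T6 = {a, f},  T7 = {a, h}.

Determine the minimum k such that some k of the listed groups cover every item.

3

T2 and T4 and T5 together: T2 ∪ T4 ∪ T5 = {a, b, c, d, e, f, g, h, i} — every item is covered.
Only T5 contains d, so T5 is forced; the remaining 7 items need at least 2 more groups (each remaining group adds at most 5) — so at least 3 groups are needed, and 3 is optimal.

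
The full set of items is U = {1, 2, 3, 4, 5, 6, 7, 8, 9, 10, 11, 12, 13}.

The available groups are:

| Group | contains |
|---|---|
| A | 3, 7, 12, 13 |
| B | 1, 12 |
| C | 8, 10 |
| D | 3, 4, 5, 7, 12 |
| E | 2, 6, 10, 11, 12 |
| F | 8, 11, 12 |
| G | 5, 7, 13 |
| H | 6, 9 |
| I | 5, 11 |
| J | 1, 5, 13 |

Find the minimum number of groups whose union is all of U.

5

D, E, F, H, and J cover everything between them: the union {1, 2, 3, 4, 5, 6, 7, 8, 9, 10, 11, 12, 13} is all of U.
No 4 of the 10 groups cover everything (all 210 combinations miss at least one item), so 5 is optimal.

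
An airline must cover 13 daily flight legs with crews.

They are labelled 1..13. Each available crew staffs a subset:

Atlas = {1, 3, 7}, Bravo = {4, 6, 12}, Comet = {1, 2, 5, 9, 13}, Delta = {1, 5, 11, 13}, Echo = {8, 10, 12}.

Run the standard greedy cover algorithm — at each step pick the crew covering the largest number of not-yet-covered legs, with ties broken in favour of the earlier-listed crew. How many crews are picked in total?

5

Greedy: pick Comet (covers 5 new) → pick Bravo (covers 3 new) → pick Atlas (covers 2 new) → pick Echo (covers 2 new) → pick Delta (covers 1 new). Total picks: 5.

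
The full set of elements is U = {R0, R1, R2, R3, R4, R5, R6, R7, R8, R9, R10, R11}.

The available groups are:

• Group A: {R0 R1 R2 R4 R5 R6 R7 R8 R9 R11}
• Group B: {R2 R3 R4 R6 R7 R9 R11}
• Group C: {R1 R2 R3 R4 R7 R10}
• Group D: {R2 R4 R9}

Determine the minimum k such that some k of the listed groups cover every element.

2

A and C cover everything between them: the union {R0, R1, R2, R3, R4, R5, R6, R7, R8, R9, R10, R11} is all of U.
No single group has all 12 elements (the largest, A, has 10), so 2 is optimal.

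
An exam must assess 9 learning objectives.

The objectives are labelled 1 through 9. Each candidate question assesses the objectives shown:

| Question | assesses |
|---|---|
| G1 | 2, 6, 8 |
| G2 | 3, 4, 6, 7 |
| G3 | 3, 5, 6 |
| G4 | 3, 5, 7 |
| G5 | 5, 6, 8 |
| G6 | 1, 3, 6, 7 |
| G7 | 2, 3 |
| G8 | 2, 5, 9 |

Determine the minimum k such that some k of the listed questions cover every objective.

4

G1 and G2 and G6 and G8 together: G1 ∪ G2 ∪ G6 ∪ G8 = {1, 2, 3, 4, 5, 6, 7, 8, 9} — every objective is covered.
No 3 of the 8 questions cover everything (all 56 combinations miss at least one objective), so 4 is optimal.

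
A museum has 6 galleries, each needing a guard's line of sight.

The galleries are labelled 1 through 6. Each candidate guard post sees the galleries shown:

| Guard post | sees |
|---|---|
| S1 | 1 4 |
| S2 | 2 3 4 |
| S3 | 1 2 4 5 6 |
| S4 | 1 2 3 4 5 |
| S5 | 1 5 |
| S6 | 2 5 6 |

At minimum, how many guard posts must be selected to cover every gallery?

2

S4 and S6 together: S4 ∪ S6 = {1, 2, 3, 4, 5, 6} — every gallery is covered.
No single guard post has all 6 galleries (the largest, S3, has 5), so 2 is optimal.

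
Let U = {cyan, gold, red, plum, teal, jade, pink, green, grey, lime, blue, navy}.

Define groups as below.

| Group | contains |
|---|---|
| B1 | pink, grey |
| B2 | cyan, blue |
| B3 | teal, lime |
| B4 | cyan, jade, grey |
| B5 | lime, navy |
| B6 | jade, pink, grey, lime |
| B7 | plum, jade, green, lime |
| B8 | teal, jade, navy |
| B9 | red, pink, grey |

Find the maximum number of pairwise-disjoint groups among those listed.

B2, B7, B9 are pairwise disjoint (B2={cyan,blue}; B7={plum,jade,green,lime}; B9={red,pink,grey}).
Every remaining group overlaps one of these, and no 4 of the listed groups are pairwise disjoint, so 3 is the maximum.

3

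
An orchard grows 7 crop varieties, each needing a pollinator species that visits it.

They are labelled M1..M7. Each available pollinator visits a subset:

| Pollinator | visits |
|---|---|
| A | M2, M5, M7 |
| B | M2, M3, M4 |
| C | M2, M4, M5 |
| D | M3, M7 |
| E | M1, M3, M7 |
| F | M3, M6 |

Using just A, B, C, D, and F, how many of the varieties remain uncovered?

Union of A, B, C, D, F = {M2, M3, M4, M5, M6, M7}.
Not covered: M1 — 1 variety.

1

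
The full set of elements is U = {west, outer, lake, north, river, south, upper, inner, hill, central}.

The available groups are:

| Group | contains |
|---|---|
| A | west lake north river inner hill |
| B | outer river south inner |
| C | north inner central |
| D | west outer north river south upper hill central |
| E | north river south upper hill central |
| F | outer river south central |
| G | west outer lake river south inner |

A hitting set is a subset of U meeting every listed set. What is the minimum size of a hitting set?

The 2 elements {outer, north} hit every group.
No single element lies in every group, so at least 2 are needed and 2 is optimal.

2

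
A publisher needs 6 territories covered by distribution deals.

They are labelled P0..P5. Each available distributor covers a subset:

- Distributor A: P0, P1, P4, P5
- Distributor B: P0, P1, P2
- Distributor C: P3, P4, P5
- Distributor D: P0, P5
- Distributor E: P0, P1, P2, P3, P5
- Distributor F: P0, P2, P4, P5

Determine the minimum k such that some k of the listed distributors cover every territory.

2

A and E together: A ∪ E = {P0, P1, P2, P3, P4, P5} — every territory is covered.
No single distributor has all 6 territories (the largest, E, has 5), so 2 is optimal.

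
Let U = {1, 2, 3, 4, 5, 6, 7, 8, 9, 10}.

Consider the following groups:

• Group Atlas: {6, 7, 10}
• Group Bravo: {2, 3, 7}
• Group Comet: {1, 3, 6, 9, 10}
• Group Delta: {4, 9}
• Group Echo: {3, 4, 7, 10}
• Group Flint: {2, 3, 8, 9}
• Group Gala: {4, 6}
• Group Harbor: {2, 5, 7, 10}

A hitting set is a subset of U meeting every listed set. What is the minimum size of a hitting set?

H = {4, 7, 9} meets every group (each contains at least one member of H), and |H| = 3.
No choice of 2 points meets every group, so 3 is the minimum.

3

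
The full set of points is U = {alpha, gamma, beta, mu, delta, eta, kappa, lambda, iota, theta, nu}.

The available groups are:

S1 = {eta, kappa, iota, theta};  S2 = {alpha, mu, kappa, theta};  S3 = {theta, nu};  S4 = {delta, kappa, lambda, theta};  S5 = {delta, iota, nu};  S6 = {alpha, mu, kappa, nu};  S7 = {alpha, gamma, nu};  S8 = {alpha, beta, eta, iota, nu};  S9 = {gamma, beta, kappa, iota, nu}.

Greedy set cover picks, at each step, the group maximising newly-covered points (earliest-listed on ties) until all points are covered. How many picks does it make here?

Greedy: pick S8 (covers 5 new) → pick S4 (covers 4 new) → pick S2 (covers 1 new) → pick S7 (covers 1 new). Total picks: 4.

4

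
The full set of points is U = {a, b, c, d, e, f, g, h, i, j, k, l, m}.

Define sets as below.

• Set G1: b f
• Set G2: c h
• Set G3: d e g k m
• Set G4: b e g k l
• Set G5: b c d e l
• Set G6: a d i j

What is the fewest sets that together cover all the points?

5

G1, G2, G3, G5, and G6 cover everything between them: the union {a, b, c, d, e, f, g, h, i, j, k, l, m} is all of U.
No 4 of the 6 sets cover everything (all 15 combinations miss at least one point), so 5 is optimal.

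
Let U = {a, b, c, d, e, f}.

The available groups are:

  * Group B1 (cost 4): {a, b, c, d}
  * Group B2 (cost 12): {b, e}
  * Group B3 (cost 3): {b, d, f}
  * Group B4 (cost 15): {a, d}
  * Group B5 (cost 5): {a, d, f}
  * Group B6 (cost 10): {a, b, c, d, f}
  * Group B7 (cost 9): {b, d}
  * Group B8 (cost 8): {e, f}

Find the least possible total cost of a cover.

12

B1, B8 together cover every element (B1 ∪ B8 = {a, b, c, d, e, f}); total cost 4 + 8 = 12.
The greedy pick B1, B3, B8 costs 15; no covering selection beats 12.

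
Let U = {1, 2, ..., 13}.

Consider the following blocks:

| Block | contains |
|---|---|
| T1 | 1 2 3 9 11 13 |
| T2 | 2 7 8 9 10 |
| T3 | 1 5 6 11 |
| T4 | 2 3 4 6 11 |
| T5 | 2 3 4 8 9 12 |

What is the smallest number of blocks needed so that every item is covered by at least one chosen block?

4

Take {T1, T2, T3, T5}. Their union is {1, 2, 3, 4, 5, 6, 7, 8, 9, 10, 11, 12, 13}, which is all 13 items.
Only T1 contains 13, so T1 is forced; the remaining 7 items need at least 3 more blocks (each remaining block adds at most 3) — so at least 4 blocks are needed, and 4 is optimal.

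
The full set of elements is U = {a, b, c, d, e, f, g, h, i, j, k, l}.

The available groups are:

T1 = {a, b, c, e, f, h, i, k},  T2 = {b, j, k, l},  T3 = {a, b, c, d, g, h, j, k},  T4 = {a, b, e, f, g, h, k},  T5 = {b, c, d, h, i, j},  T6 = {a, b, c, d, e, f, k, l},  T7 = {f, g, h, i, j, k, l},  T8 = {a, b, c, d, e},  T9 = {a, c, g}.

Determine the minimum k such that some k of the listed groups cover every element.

T7 and T8 together: T7 ∪ T8 = {a, b, c, d, e, f, g, h, i, j, k, l} — every element is covered.
No single group has all 12 elements (the largest, T1, has 8), so 2 is optimal.

2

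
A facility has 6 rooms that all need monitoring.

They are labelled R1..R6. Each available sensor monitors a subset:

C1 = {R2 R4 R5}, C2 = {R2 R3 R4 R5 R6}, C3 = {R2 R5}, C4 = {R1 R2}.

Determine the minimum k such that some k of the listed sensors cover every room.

2

C2 and C4 together: C2 ∪ C4 = {R1, R2, R3, R4, R5, R6} — every room is covered.
No single sensor has all 6 rooms (the largest, C2, has 5), so 2 is optimal.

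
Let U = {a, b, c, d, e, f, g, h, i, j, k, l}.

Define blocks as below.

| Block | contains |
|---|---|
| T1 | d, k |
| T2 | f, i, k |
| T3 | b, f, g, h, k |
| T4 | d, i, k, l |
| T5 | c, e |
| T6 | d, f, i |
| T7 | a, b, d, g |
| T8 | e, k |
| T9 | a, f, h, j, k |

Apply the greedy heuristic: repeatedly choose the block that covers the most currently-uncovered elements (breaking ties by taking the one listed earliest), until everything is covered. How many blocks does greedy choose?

4

Greedy: pick T3 (covers 5 new) → pick T4 (covers 3 new) → pick T5 (covers 2 new) → pick T9 (covers 2 new). Total picks: 4.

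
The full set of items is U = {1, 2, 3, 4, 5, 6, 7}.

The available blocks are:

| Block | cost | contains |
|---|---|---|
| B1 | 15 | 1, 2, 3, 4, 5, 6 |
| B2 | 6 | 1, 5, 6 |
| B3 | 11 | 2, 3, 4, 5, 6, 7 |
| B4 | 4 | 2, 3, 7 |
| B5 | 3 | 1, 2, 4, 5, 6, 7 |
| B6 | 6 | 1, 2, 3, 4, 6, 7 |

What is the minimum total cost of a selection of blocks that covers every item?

7

B4, B5 together cover every item (B4 ∪ B5 = {1, 2, 3, 4, 5, 6, 7}); total cost 4 + 3 = 7.
No covering selection has total cost below 7.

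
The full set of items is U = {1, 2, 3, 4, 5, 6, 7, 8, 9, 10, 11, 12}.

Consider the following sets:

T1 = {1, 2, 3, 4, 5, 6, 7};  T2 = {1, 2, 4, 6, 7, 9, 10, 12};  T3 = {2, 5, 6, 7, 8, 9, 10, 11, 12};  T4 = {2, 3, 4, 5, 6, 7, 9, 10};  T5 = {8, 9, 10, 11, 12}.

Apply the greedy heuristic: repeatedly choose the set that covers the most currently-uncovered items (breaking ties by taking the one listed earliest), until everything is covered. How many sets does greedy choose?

2

Greedy: pick T3 (covers 9 new) → pick T1 (covers 3 new). Total picks: 2.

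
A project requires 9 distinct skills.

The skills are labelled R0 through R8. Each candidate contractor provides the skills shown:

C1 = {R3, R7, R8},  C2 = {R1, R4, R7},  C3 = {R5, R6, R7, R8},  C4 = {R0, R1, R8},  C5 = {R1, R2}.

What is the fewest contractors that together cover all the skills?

C1 and C2 and C3 and C4 and C5 together: C1 ∪ C2 ∪ C3 ∪ C4 ∪ C5 = {R0, R1, R2, R3, R4, R5, R6, R7, R8} — every skill is covered.
No 4 of the 5 contractors cover everything (all 5 combinations miss at least one skill), so 5 is optimal.

5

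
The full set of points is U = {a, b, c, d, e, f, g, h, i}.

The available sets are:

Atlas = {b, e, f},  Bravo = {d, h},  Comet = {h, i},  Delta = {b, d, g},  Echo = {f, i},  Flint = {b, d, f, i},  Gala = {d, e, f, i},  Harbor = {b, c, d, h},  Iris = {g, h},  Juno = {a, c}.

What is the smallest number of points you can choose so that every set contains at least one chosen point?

4

T = {c, f, g, h} meets every set (each contains at least one member of T), and |T| = 4.
No choice of 3 points meets every set, so 4 is the minimum.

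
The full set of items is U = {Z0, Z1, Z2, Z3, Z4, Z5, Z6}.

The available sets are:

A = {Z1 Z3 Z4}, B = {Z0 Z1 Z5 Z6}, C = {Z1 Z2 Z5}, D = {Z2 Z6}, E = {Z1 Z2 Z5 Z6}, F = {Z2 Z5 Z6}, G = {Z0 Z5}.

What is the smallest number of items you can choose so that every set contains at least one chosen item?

H = {Z0, Z1, Z6} meets every set (each contains at least one member of H), and |H| = 3.
The sets A, D, G are pairwise disjoint, so any hitting set needs a separate item for each — at least 3. Hence 3 is optimal.

3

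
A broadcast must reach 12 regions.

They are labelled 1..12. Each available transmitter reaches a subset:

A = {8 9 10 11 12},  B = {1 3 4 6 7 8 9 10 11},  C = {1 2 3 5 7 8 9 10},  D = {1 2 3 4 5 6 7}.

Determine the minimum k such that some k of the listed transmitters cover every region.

2

A and D together: A ∪ D = {1, 2, 3, 4, 5, 6, 7, 8, 9, 10, 11, 12} — every region is covered.
No single transmitter has all 12 regions (the largest, B, has 9), so 2 is optimal.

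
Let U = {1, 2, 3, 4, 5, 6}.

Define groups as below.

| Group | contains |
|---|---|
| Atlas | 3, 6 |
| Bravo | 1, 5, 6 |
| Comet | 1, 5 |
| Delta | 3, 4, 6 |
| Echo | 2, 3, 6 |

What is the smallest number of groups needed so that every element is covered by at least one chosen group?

3

Take {Comet, Delta, Echo}. Their union is {1, 2, 3, 4, 5, 6}, which is all 6 elements.
Only Echo contains 2, so Echo is forced; the remaining 3 elements need at least 2 more groups (each remaining group adds at most 2) — so at least 3 groups are needed, and 3 is optimal.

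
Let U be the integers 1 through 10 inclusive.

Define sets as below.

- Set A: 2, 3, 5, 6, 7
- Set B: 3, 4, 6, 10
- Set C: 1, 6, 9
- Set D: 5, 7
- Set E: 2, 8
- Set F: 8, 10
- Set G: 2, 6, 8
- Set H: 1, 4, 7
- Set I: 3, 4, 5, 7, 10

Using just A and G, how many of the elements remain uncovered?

Union of A, G = {2, 3, 5, 6, 7, 8}.
Not covered: 1, 4, 9, 10 — 4 elements.

4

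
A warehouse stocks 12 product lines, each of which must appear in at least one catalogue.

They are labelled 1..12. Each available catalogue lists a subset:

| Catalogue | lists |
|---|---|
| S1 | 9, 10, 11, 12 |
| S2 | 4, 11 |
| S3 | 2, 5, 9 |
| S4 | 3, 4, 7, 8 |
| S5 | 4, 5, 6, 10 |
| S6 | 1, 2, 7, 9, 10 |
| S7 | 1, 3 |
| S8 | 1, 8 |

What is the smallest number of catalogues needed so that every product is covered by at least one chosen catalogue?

4

Take {S1, S4, S5, S6}. Their union is {1, 2, 3, 4, 5, 6, 7, 8, 9, 10, 11, 12}, which is all 12 products.
No 3 of the 8 catalogues cover everything (all 56 combinations miss at least one product), so 4 is optimal.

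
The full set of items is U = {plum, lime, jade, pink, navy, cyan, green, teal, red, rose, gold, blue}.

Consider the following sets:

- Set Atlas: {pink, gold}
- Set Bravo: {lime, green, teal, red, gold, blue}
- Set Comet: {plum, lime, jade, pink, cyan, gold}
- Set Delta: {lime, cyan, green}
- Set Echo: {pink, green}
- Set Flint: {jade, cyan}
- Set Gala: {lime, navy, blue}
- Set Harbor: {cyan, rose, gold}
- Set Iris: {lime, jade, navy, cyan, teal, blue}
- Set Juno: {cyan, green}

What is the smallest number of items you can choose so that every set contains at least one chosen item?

3

Take H = {pink, cyan, blue}. Each listed set contains at least one of these, so H is a hitting set of size 3.
The sets Echo, Flint, Gala are pairwise disjoint, so any hitting set needs a separate item for each — at least 3. Hence 3 is optimal.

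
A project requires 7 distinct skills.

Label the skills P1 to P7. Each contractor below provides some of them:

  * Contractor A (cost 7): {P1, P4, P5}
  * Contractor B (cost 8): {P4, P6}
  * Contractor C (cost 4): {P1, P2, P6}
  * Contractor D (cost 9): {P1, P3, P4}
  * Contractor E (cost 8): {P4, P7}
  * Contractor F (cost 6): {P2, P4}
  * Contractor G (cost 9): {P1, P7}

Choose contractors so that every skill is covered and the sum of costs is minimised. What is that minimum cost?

A, C, D, E together cover every skill (A ∪ C ∪ D ∪ E = {P1, P2, P3, P4, P5, P6, P7}); total cost 7 + 4 + 9 + 8 = 28.
No covering selection has total cost below 28.

28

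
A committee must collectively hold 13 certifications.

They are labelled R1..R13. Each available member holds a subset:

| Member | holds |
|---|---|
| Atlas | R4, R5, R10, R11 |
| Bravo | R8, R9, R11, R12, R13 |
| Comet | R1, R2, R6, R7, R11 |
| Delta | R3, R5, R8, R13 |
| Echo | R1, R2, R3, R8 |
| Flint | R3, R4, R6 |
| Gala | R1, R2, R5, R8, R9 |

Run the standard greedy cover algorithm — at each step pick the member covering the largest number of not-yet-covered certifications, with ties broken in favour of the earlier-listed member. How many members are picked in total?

Greedy: pick Bravo (covers 5 new) → pick Comet (covers 4 new) → pick Atlas (covers 3 new) → pick Delta (covers 1 new). Total picks: 4.

4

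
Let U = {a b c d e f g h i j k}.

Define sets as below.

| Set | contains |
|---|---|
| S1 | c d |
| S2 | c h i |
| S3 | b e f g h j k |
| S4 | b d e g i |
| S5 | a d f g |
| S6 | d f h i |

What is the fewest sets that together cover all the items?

S2 and S3 and S5 together: S2 ∪ S3 ∪ S5 = {a, b, c, d, e, f, g, h, i, j, k} — every item is covered.
Only S5 contains a, so S5 is forced; the remaining 7 items need at least 2 more sets (each remaining set adds at most 5) — so at least 3 sets are needed, and 3 is optimal.

3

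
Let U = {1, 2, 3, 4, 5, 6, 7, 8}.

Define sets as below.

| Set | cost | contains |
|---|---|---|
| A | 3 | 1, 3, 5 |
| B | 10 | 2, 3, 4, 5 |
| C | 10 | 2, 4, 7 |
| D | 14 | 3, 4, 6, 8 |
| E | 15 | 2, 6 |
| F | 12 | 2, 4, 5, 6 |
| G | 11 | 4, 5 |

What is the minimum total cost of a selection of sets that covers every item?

27

A, C, D together cover every item (A ∪ C ∪ D = {1, 2, 3, 4, 5, 6, 7, 8}); total cost 3 + 10 + 14 = 27.
No covering selection has total cost below 27.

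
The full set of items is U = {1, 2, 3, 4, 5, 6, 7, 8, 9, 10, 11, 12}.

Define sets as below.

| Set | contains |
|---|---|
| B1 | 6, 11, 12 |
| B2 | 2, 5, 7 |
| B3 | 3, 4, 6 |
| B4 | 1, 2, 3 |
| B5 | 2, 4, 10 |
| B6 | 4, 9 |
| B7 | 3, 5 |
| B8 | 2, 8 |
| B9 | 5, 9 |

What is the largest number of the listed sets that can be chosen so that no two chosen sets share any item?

4

B1, B6, B7, B8 are pairwise disjoint (B1={6,11,12}; B6={4,9}; B7={3,5}; B8={2,8}).
Every remaining set overlaps one of these, and no 5 of the listed sets are pairwise disjoint, so 4 is the maximum.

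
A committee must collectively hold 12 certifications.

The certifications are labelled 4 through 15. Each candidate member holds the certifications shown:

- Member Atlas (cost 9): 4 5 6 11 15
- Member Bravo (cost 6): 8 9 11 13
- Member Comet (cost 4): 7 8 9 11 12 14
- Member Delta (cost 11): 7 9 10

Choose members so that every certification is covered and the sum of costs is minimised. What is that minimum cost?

Atlas, Bravo, Comet, Delta together cover every certification (Atlas ∪ Bravo ∪ Comet ∪ Delta = {4, 5, 6, 7, 8, 9, 10, 11, 12, 13, 14, 15}); total cost 9 + 6 + 4 + 11 = 30.
No covering selection has total cost below 30.

30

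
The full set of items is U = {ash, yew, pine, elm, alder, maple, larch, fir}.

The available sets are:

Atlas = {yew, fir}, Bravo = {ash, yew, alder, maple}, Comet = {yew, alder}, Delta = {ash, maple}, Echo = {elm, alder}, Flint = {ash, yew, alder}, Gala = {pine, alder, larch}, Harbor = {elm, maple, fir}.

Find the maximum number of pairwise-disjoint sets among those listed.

3

Atlas, Delta, Echo are pairwise disjoint (Atlas={yew,fir}; Delta={ash,maple}; Echo={elm,alder}).
Every remaining set overlaps one of these, and no 4 of the listed sets are pairwise disjoint, so 3 is the maximum.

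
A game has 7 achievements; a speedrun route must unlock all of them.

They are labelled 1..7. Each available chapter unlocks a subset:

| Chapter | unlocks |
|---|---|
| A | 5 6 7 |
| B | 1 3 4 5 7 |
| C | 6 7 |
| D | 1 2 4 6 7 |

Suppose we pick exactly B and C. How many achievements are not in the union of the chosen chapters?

1

Union of B, C = {1, 3, 4, 5, 6, 7}.
Not covered: 2 — 1 achievement.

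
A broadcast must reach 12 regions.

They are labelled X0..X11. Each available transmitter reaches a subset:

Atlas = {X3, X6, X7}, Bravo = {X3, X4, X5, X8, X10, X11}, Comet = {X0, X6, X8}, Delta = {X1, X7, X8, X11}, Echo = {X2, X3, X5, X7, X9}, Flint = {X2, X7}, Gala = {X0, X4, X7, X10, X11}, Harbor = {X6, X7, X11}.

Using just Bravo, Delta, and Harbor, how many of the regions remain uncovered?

Union of Bravo, Delta, Harbor = {X1, X3, X4, X5, X6, X7, X8, X10, X11}.
Not covered: X0, X2, X9 — 3 regions.

3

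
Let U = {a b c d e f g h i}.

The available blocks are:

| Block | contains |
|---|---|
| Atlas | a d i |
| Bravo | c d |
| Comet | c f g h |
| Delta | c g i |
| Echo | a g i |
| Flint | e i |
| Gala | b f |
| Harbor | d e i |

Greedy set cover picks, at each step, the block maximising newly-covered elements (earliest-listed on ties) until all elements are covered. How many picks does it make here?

4

Greedy: pick Comet (covers 4 new) → pick Atlas (covers 3 new) → pick Flint (covers 1 new) → pick Gala (covers 1 new). Total picks: 4.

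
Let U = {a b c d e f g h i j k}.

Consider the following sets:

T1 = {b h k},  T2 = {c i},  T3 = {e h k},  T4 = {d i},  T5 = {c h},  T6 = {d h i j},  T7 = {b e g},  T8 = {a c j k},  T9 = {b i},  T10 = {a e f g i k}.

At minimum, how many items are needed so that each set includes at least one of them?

The 4 items {b, h, i, j} hit every set.
No choice of 3 items meets every set, so 4 is the minimum.

4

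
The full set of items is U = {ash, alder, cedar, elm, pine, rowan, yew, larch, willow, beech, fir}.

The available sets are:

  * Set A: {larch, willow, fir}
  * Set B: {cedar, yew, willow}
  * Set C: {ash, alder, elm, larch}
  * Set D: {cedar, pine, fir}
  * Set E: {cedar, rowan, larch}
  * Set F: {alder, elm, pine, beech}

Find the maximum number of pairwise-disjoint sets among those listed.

2

E, F are pairwise disjoint (E={cedar,rowan,larch}; F={alder,elm,pine,beech}).
Every remaining set overlaps one of these, and no 3 of the listed sets are pairwise disjoint, so 2 is the maximum.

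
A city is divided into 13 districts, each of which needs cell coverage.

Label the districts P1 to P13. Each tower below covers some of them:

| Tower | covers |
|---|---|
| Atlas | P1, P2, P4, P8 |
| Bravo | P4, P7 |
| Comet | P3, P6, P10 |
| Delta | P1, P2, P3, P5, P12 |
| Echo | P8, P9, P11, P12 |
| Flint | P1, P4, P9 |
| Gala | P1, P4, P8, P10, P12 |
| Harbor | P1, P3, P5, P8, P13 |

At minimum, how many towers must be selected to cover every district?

5

Bravo and Comet and Delta and Echo and Harbor together: Bravo ∪ Comet ∪ Delta ∪ Echo ∪ Harbor = {P1, P2, P3, P4, P5, P6, P7, P8, P9, P10, P11, P12, P13} — every district is covered.
No 4 of the 8 towers cover everything (all 70 combinations miss at least one district), so 5 is optimal.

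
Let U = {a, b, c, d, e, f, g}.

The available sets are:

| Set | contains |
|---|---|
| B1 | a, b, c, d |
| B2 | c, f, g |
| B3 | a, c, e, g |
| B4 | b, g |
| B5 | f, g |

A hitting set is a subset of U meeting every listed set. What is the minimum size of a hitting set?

2

Take H = {b, g}. Each listed set contains at least one of these, so H is a hitting set of size 2.
The sets B1, B5 are pairwise disjoint, so any hitting set needs a separate point for each — at least 2. Hence 2 is optimal.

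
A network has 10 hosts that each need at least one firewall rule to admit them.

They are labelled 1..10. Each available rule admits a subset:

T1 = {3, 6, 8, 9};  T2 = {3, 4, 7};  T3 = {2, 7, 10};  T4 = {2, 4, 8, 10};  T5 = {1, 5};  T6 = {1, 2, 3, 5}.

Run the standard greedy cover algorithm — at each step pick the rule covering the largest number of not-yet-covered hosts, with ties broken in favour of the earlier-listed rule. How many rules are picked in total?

4

Greedy: pick T1 (covers 4 new) → pick T3 (covers 3 new) → pick T5 (covers 2 new) → pick T2 (covers 1 new). Total picks: 4.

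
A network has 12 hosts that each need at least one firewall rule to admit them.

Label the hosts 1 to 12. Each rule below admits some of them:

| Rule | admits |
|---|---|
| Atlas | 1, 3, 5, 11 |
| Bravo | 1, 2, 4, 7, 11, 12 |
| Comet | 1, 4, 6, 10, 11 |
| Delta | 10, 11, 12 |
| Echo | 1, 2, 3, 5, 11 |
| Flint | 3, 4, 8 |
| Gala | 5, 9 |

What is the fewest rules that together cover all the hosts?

4

Take {Bravo, Comet, Flint, Gala}. Their union is {1, 2, 3, 4, 5, 6, 7, 8, 9, 10, 11, 12}, which is all 12 hosts.
Only Comet contains 6, so Comet is forced; the remaining 7 hosts need at least 3 more rules (each remaining rule adds at most 3) — so at least 4 rules are needed, and 4 is optimal.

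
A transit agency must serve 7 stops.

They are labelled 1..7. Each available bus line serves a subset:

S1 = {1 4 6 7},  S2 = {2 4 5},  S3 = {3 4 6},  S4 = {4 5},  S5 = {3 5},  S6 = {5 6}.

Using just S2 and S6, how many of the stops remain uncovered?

Union of S2, S6 = {2, 4, 5, 6}.
Not covered: 1, 3, 7 — 3 stops.

3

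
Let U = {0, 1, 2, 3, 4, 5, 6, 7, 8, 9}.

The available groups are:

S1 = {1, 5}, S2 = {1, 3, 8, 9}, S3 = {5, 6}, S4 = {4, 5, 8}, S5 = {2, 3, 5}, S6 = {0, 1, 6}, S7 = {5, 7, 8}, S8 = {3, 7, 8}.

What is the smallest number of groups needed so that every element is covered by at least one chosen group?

5

Take {S2, S4, S5, S6, S8}. Their union is {0, 1, 2, 3, 4, 5, 6, 7, 8, 9}, which is all 10 elements.
No 4 of the 8 groups cover everything (all 70 combinations miss at least one element), so 5 is optimal.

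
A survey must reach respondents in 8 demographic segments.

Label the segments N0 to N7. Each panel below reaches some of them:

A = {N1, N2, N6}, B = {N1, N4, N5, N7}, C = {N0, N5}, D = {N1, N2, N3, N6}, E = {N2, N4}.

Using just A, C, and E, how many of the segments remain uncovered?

2

Union of A, C, E = {N0, N1, N2, N4, N5, N6}.
Not covered: N3, N7 — 2 segments.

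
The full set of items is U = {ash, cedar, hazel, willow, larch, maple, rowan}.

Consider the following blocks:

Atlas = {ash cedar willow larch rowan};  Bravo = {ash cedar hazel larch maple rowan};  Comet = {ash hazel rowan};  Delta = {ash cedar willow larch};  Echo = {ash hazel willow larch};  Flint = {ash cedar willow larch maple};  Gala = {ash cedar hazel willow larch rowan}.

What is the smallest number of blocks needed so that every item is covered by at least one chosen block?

Comet and Flint together: Comet ∪ Flint = {ash, cedar, hazel, willow, larch, maple, rowan} — every item is covered.
No single block has all 7 items (the largest, Bravo, has 6), so 2 is optimal.

2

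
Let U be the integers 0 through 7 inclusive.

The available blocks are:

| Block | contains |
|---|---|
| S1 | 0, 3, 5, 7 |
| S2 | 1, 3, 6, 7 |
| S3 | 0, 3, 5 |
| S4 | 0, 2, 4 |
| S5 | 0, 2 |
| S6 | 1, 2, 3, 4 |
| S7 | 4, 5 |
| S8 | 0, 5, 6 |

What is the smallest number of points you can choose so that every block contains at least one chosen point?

The 3 points {0, 1, 5} hit every block.
The blocks S2, S5, S7 are pairwise disjoint, so any hitting set needs a separate point for each — at least 3. Hence 3 is optimal.

3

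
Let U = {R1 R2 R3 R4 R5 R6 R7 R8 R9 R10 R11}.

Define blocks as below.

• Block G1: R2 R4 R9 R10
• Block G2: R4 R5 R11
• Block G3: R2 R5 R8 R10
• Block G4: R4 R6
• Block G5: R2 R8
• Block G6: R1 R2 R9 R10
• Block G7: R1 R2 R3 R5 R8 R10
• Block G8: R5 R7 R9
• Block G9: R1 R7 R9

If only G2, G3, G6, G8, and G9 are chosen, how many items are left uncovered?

Union of G2, G3, G6, G8, G9 = {R1, R2, R4, R5, R7, R8, R9, R10, R11}.
Not covered: R3, R6 — 2 items.

2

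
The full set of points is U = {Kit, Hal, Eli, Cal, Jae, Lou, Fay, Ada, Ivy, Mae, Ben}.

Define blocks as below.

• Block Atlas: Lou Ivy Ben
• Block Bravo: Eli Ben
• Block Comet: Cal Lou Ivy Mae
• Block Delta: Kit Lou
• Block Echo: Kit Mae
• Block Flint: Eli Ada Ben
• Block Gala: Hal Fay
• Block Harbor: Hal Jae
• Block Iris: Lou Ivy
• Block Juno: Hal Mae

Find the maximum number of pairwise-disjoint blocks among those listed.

4

Bravo, Echo, Harbor, Iris are pairwise disjoint (Bravo={Eli,Ben}; Echo={Kit,Mae}; Harbor={Hal,Jae}; Iris={Lou,Ivy}).
Every remaining block overlaps one of these, and no 5 of the listed blocks are pairwise disjoint, so 4 is the maximum.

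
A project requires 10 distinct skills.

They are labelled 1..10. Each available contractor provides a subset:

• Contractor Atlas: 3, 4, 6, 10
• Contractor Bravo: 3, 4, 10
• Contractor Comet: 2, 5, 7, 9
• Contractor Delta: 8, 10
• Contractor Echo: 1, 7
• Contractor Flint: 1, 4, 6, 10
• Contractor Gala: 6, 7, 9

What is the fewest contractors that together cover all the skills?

4

Atlas and Comet and Delta and Echo together: Atlas ∪ Comet ∪ Delta ∪ Echo = {1, 2, 3, 4, 5, 6, 7, 8, 9, 10} — every skill is covered.
No 3 of the 7 contractors cover everything (all 35 combinations miss at least one skill), so 4 is optimal.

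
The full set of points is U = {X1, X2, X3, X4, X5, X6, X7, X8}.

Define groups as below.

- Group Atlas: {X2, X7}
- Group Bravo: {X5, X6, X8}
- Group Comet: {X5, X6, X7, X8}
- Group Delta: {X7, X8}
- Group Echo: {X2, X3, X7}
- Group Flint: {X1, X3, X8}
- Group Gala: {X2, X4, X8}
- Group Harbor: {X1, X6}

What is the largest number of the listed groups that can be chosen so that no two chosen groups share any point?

2

Atlas, Harbor are pairwise disjoint (Atlas={X2,X7}; Harbor={X1,X6}).
Every remaining group overlaps one of these, and no 3 of the listed groups are pairwise disjoint, so 2 is the maximum.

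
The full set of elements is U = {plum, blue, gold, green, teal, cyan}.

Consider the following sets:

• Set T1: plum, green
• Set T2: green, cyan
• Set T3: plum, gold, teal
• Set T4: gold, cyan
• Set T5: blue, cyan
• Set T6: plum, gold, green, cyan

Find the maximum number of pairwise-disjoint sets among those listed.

T1, T4 are pairwise disjoint (T1={plum,green}; T4={gold,cyan}).
Every remaining set overlaps one of these, and no 3 of the listed sets are pairwise disjoint, so 2 is the maximum.

2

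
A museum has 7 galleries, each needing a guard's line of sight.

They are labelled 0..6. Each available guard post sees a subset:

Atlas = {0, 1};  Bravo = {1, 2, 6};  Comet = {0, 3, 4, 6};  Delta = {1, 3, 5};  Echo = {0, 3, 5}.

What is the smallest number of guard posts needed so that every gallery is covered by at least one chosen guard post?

3

Bravo and Comet and Delta together: Bravo ∪ Comet ∪ Delta = {0, 1, 2, 3, 4, 5, 6} — every gallery is covered.
Only Bravo contains 2, so Bravo is forced; the remaining 4 galleries need at least 2 more guard posts (each remaining guard post adds at most 3) — so at least 3 guard posts are needed, and 3 is optimal.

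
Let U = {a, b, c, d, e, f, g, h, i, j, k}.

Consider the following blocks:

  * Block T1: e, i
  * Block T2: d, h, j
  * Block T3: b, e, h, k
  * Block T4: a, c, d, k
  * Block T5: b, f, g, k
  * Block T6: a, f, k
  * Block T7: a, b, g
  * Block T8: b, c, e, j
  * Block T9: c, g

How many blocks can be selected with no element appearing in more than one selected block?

4

T1, T2, T6, T9 are pairwise disjoint (T1={e,i}; T2={d,h,j}; T6={a,f,k}; T9={c,g}).
Every remaining block overlaps one of these, and no 5 of the listed blocks are pairwise disjoint, so 4 is the maximum.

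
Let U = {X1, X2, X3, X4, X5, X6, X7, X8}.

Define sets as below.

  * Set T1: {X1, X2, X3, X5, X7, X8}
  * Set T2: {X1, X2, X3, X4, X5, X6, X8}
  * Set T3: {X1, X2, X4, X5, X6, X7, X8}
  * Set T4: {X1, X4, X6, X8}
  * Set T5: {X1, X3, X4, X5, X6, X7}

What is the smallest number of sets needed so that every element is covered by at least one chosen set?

T1 and T5 cover everything between them: the union {X1, X2, X3, X4, X5, X6, X7, X8} is all of U.
No single set has all 8 elements (the largest, T2, has 7), so 2 is optimal.

2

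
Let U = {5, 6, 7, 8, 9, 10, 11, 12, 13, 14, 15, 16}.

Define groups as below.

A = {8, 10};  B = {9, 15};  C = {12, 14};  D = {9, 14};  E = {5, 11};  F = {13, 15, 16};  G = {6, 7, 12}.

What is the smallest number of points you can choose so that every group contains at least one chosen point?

5

The 5 points {5, 9, 10, 12, 13} hit every group.
The groups A, D, E, F, G are pairwise disjoint, so any hitting set needs a separate point for each — at least 5. Hence 5 is optimal.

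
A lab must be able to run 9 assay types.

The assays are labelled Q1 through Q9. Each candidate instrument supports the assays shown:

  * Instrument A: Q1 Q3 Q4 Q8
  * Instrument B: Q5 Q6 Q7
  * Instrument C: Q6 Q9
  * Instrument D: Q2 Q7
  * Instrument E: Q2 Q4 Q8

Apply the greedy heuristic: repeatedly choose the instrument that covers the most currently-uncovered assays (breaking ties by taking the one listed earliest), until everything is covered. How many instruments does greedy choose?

Greedy: pick A (covers 4 new) → pick B (covers 3 new) → pick C (covers 1 new) → pick D (covers 1 new). Total picks: 4.

4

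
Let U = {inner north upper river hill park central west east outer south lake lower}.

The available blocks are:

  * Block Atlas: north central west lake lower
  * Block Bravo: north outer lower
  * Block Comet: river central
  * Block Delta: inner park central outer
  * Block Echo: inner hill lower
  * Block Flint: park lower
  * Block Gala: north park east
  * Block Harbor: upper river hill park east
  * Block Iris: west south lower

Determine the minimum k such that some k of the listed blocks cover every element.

4

Take {Atlas, Delta, Harbor, Iris}. Their union is {inner, north, upper, river, hill, park, central, west, east, outer, south, lake, lower}, which is all 13 elements.
No 3 of the 9 blocks cover everything (all 84 combinations miss at least one element), so 4 is optimal.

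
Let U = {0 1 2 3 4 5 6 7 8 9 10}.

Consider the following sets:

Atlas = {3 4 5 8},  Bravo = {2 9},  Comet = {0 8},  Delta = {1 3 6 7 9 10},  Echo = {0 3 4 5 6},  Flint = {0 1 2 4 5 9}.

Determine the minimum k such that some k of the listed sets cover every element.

3

Comet and Delta and Flint together: Comet ∪ Delta ∪ Flint = {0, 1, 2, 3, 4, 5, 6, 7, 8, 9, 10} — every element is covered.
Only Delta contains 7, so Delta is forced; the remaining 5 elements need at least 2 more sets (each remaining set adds at most 4) — so at least 3 sets are needed, and 3 is optimal.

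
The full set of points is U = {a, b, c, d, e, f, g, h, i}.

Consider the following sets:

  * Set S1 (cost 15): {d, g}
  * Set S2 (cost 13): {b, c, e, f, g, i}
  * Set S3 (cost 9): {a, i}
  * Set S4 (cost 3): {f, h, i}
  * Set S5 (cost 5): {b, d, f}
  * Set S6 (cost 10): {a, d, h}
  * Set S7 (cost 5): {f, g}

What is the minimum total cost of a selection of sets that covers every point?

S2, S6 together cover every point (S2 ∪ S6 = {a, b, c, d, e, f, g, h, i}); total cost 13 + 10 = 23.
The greedy pick S4, S5, S2, S3 costs 30; no covering selection beats 23.

23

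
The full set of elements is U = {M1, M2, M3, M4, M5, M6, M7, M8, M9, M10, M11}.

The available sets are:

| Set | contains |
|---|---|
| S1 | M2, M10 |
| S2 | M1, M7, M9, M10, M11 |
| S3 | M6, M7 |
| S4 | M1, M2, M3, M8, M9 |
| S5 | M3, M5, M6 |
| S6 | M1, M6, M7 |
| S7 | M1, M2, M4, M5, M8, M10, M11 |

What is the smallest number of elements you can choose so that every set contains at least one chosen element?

H = {M2, M6, M11} meets every set (each contains at least one member of H), and |H| = 3.
No choice of 2 elements meets every set, so 3 is the minimum.

3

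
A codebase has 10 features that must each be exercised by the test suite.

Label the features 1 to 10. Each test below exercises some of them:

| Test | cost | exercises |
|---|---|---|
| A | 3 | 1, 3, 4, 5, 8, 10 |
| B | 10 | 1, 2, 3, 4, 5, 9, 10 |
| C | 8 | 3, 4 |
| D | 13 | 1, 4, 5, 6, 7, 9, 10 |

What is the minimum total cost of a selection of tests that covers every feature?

26

A, B, D together cover every feature (A ∪ B ∪ D = {1, 2, 3, 4, 5, 6, 7, 8, 9, 10}); total cost 3 + 10 + 13 = 26.
No covering selection has total cost below 26.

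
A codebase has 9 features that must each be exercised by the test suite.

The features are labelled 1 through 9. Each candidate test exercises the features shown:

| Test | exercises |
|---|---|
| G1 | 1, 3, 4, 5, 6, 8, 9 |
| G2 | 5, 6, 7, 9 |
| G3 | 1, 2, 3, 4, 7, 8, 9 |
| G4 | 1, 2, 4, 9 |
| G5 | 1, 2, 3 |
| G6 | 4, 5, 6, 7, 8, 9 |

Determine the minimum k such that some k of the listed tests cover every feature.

Take {G3, G6}. Their union is {1, 2, 3, 4, 5, 6, 7, 8, 9}, which is all 9 features.
No single test has all 9 features (the largest, G1, has 7), so 2 is optimal.

2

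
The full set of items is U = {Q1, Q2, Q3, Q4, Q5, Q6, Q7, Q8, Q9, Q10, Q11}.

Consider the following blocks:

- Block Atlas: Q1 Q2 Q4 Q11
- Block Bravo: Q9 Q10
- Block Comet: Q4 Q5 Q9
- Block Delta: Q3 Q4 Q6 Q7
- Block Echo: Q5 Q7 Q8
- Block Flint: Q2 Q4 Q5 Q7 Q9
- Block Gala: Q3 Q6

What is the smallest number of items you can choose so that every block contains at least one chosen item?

4

H = {Q1, Q5, Q6, Q10} meets every block (each contains at least one member of H), and |H| = 4.
The blocks Atlas, Bravo, Echo, Gala are pairwise disjoint, so any hitting set needs a separate item for each — at least 4. Hence 4 is optimal.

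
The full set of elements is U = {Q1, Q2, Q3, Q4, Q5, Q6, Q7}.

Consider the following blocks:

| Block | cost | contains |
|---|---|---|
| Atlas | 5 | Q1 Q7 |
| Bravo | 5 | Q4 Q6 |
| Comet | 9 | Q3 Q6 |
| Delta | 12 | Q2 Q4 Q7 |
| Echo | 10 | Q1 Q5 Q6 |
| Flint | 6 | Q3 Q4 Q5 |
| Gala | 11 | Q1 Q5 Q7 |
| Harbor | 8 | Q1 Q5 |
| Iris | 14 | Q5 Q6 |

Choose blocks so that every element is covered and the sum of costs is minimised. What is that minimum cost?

Delta, Echo, Flint together cover every element (Delta ∪ Echo ∪ Flint = {Q1, Q2, Q3, Q4, Q5, Q6, Q7}); total cost 12 + 10 + 6 = 28.
No covering selection has total cost below 28.

28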